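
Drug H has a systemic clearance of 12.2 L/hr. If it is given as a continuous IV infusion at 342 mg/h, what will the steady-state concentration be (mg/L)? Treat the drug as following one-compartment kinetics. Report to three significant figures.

Css = rate / CL = 342 / 12.20 = 28.03 mg/L

28.0 mg/L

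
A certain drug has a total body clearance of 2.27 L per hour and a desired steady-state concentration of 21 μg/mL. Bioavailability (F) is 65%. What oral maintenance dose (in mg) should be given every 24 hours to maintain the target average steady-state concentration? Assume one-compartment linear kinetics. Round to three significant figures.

1760 mg

D = CL × Css × τ / F = 2.270 × 21 × 24 / 0.65 = 1760 mg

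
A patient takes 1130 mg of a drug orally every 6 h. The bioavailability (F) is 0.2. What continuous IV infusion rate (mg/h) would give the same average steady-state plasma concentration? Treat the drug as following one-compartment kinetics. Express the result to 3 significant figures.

37.7 mg/h

Equivalent systemic input: infusion rate = F·D/τ.
Rate = 0.2 × 1130 / 6 = 37.67 mg/h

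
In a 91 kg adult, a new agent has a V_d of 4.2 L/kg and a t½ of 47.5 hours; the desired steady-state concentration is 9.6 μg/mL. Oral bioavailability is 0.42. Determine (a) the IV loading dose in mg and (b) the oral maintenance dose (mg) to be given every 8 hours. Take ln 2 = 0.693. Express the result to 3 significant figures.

(a) 3670 mg; (b) 1020 mg

Vd(total) = 91 kg × 4.2 L/kg = 382.2 L
LD = Vd × C = 382.2 × 9.6 = 3669 mg
CL = 0.693 × Vd / t½ = 0.693 × 382.2 / 47.5 = 5.576 L/h
D = CL × Css × τ / F = 5.576 × 9.6 × 8 / 0.42 = 1020 mg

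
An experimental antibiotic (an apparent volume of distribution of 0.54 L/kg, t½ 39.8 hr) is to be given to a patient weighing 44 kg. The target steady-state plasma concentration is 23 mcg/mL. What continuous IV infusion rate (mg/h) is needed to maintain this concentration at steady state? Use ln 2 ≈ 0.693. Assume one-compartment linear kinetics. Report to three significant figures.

Vd(total) = 44 kg × 0.54 L/kg = 23.76 L
CL = 0.693 × Vd / t½ = 0.693 × 23.76 / 39.8 = 0.4137 L/h
Infusion rate = CL × Css = 0.4137 × 23 = 9.515 mg/h

9.52 mg/h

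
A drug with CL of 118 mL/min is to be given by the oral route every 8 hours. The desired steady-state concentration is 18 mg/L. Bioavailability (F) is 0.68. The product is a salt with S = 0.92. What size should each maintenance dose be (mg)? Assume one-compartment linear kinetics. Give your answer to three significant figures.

CL = 118 mL/min × 60/1000 = 7.080 L/h
D = CL × Css × τ / F / S = 7.080 × 18 × 8 / 0.68 / 0.92 = 1630 mg

1630 mg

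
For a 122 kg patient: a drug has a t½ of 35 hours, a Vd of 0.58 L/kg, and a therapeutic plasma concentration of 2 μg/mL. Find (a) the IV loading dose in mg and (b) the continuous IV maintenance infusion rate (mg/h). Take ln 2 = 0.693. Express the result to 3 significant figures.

Vd = 0.58 L/kg × 122 kg = 70.76 L
LD = Vd × C = 70.76 × 2 = 141.5 mg
CL = 0.693 × Vd / t½ = 0.693 × 70.76 / 35 = 1.401 L/h
Infusion rate = CL × Css = 1.401 × 2 = 2.802 mg/h

(a) 142 mg; (b) 2.80 mg/h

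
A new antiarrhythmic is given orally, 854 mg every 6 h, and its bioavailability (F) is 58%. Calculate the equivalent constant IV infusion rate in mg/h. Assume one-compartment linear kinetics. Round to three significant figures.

82.6 mg/h

Equivalent systemic input: infusion rate = F·D/τ.
Rate = 0.58 × 854 / 6 = 82.55 mg/h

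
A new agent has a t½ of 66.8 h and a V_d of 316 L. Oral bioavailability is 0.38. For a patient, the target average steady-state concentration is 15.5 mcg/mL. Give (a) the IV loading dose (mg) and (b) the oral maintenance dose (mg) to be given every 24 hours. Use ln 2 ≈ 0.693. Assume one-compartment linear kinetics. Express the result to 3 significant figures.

(a) 4900 mg; (b) 3210 mg

LD = Vd × C = 316.0 × 15.5 = 4898 mg
CL = 0.693 × Vd / t½ = 0.693 × 316.0 / 66.8 = 3.278 L/h
D = CL × Css × τ / F = 3.278 × 15.5 × 24 / 0.38 = 3209 mg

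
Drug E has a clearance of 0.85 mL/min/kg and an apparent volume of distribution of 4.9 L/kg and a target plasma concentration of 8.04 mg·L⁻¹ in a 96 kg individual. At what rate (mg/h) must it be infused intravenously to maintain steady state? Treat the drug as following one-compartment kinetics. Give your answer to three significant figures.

CL = 0.85 mL/min/kg × 96 kg = 81.60 mL/min = 81.60 × 60/1000 = 4.896 L/h
Rate = CL × Css = 4.896 × 8.04 = 39.36 mg/h

39.4 mg/h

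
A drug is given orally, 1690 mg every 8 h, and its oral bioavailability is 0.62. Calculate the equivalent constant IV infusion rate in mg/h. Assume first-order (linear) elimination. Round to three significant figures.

Equivalent systemic input: infusion rate = F·D/τ.
Rate = 0.62 × 1690 / 8 = 131.0 mg/h

131 mg/h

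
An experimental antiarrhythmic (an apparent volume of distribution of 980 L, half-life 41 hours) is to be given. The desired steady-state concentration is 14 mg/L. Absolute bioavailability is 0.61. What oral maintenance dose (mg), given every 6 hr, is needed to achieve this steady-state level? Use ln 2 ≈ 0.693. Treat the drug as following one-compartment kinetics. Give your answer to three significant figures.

CL = 0.693 × Vd / t½ = 0.693 × 980.0 / 41 = 16.56 L/h
D = CL × Css × τ / F = 16.56 × 14 × 6 / 0.61 = 2280 mg

2280 mg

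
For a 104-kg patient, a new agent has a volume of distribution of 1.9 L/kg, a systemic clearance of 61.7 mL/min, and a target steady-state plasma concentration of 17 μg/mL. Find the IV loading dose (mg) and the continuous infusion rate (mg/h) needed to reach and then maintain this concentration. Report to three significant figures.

Vd(total) = 104 kg × 1.9 L/kg = 197.6 L
Loading dose = Vd × C = 197.6 × 17 = 3359 mg
CL = 61.7 mL/min = 61.7 × 0.06 = 3.702 L/h
Maintenance infusion rate = CL × Css = 3.702 × 17 = 62.93 mg/h

(a) 3360 mg; (b) 62.9 mg/h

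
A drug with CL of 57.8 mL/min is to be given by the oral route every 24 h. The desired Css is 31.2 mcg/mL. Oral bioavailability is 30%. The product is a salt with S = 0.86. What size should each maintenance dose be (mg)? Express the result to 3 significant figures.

10100 mg

CL = 57.8 mL/min × 60/1000 = 3.468 L/h
D = CL × Css × τ / F / S = 3.468 × 31.2 × 24 / 0.3 / 0.86 = 10070 mg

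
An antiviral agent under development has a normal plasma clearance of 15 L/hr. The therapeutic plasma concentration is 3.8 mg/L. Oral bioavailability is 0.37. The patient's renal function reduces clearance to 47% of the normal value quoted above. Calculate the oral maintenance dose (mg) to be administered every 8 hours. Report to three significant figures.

Patient clearance = 0.47 × 15.00 = 7.050 L/h
D = CL × Css × τ / F = 7.050 × 3.8 × 8 / 0.37 = 579.2 mg

579 mg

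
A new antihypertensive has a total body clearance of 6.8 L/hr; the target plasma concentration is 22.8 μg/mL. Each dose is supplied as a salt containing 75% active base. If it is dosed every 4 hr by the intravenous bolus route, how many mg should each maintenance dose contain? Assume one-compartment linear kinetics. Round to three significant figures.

827 mg

D = CL × Css × τ / S = 6.800 × 22.8 × 4 / 0.75 = 826.9 mg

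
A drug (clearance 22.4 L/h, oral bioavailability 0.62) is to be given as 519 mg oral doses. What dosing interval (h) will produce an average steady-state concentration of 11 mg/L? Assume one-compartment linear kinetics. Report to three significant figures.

1.31 h

F·D/τ = CL·Css → τ = F·D / (CL·Css).
τ = 0.62 × 519 / (22.4 × 11) = 1.306 h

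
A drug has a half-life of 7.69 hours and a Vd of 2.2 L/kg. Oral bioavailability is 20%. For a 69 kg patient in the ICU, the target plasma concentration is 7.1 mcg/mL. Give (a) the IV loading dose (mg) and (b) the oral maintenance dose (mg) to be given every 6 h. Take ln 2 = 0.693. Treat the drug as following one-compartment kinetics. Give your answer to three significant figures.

(a) 1080 mg; (b) 2910 mg

Vd = 2.2 L/kg × 69 kg = 151.8 L
LD = Vd × C = 151.8 × 7.1 = 1078 mg
CL = 0.693 × Vd / t½ = 0.693 × 151.8 / 7.69 = 13.68 L/h
D = CL × Css × τ / F = 13.68 × 7.1 × 6 / 0.2 = 2914 mg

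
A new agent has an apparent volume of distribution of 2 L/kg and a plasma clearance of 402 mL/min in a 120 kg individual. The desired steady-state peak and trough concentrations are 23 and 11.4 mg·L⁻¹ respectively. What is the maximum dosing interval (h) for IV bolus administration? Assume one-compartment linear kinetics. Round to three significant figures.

Vd(total) = 120 kg × 2 L/kg = 240.0 L
CL = 402 mL/min = 402 × 0.06 = 24.12 L/h
k = CL / Vd = 24.12 / 240.0 = 0.1005 h⁻¹
Between IV bolus doses, concentration decays as C = C₀·e^(−kτ), so C_peak/C_trough = e^(kτ).
τ_max = ln(C_peak/C_trough) / k = ln(23/11.4) / 0.1005 = 0.7019 / 0.1005 = 6.984 h

6.98 h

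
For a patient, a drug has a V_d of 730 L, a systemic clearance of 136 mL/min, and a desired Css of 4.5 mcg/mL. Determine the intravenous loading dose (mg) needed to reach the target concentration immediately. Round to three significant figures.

3290 mg

The loading dose fills Vd to the target concentration.
LD = Vd × C = 730.0 × 4.500 = 3285 mg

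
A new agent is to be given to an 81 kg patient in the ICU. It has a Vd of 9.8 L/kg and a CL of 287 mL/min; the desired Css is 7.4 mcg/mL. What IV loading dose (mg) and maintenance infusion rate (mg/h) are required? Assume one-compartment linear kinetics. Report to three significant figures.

(a) 5870 mg; (b) 127 mg/h

Total Vd = 9.8 × 81 = 793.8 L
Loading dose = Vd × C = 793.8 × 7.4 = 5874 mg
CL = 287 mL/min × 60/1000 = 17.22 L/h
Maintenance infusion rate = CL × Css = 17.22 × 7.4 = 127.4 mg/h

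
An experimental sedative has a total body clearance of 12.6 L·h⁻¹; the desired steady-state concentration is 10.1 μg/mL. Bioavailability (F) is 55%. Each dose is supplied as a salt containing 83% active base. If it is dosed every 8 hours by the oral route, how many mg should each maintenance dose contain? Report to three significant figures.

2230 mg

D = CL × Css × τ / F / S = 12.60 × 10.1 × 8 / 0.55 / 0.83 = 2230 mg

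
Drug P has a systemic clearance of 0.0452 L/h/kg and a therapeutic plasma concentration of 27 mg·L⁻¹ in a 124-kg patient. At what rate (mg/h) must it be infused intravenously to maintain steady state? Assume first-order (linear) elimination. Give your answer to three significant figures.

CL = 0.0452 L/h/kg × 124 kg = 5.605 L/h
Infusion rate = CL · Css = 5.605 L/h × 27 mg/L = 151.3 mg/h

151 mg/h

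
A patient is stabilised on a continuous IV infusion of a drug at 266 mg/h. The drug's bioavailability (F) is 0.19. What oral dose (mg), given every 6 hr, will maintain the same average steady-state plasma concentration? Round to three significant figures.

To maintain the same Css, the systemic dosing rate must be unchanged: F·D/τ = infusion rate.
D = rate × τ / F = 266 × 6 / 0.19 = 8400 mg

8400 mg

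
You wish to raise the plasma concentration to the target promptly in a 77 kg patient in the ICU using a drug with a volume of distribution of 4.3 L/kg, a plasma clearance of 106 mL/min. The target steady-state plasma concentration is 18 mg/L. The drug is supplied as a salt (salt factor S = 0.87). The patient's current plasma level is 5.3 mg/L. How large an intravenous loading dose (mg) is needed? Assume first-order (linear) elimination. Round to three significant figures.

Vd(total) = 77 kg × 4.3 L/kg = 331.1 L
Concentration deficit ΔC = 18 − 5.3 = 12.70 mg/L
LD = Vd × ΔC / S = 331.1 × 12.70 / 0.87 = 4833 mg

4830 mg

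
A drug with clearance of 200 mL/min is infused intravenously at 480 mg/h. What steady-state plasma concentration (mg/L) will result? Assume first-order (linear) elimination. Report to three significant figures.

Convert clearance: 200 mL/min × 60 min/h ÷ 1000 mL/L = 12.00 L/h
Css = rate / CL = 480 / 12.00 = 40.00 mg/L

40.0 mg/L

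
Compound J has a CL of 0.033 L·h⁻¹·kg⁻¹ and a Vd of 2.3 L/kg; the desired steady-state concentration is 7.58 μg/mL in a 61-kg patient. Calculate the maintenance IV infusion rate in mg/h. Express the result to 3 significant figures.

15.3 mg/h

CL = 0.033 L·h⁻¹·kg⁻¹ × 61 kg = 2.013 L/h
Infusion rate = CL · Css = 2.013 L/h × 7.58 mg/L = 15.26 mg/h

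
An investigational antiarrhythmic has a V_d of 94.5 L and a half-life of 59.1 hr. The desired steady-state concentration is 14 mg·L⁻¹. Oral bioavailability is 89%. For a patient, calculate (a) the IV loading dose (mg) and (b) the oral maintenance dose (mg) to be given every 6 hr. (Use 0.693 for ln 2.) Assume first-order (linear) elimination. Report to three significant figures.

LD = Vd × C = 94.50 × 14 = 1323 mg
CL = 0.693 × Vd / t½ = 0.693 × 94.50 / 59.1 = 1.108 L/h
D = CL × Css × τ / F = 1.108 × 14 × 6 / 0.89 = 104.6 mg

(a) 1320 mg; (b) 105 mg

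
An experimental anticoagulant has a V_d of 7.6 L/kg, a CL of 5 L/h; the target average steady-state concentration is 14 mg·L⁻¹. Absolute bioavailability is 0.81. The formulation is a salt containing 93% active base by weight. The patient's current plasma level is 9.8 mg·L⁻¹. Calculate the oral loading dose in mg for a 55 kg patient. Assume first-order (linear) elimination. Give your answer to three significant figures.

2330 mg

Total Vd = 7.6 × 55 = 418.0 L
Concentration deficit ΔC = 14 − 9.8 = 4.200 mg/L
LD = Vd × ΔC / F / S = 418.0 × 4.200 / 0.81 / 0.93 = 2331 mg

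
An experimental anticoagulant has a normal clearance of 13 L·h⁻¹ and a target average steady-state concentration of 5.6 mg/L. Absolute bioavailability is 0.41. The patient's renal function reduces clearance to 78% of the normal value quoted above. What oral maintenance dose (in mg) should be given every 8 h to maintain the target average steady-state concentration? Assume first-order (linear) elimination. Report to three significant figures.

1110 mg

Patient clearance = 0.78 × 13.00 = 10.14 L/h
At steady state, dose per interval replaces the amount cleared in that interval: F·D/τ = CL·Css.
D = CL × Css × τ / F = 10.14 × 5.6 × 8 / 0.41 = 1108 mg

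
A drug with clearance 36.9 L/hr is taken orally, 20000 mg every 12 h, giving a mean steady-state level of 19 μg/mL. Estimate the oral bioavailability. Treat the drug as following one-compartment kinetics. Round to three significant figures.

0.421

F·D/τ = CL·Css at steady state → F = CL·Css·τ / D.
F = 36.9 × 19 × 12 / 20000 = 0.421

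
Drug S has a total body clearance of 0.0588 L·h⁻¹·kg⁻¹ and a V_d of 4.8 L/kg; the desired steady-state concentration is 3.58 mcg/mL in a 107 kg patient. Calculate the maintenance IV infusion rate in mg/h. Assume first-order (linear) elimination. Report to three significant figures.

CL = 0.0588 L·h⁻¹·kg⁻¹ × 107 kg = 6.292 L/h
Vd does not affect the maintenance rate; only clearance governs steady-state input.
R₀ = 6.292 × 3.58 = 22.53 mg/h

22.5 mg/h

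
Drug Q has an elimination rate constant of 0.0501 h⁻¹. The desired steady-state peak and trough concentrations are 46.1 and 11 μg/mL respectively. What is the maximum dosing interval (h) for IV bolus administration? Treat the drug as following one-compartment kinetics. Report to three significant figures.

28.6 h

Between IV bolus doses, concentration decays as C = C₀·e^(−kτ), so C_peak/C_trough = e^(kτ).
τ_max = ln(C_peak/C_trough) / k = ln(46.1/11) / 0.05010 = 1.433 / 0.05010 = 28.60 h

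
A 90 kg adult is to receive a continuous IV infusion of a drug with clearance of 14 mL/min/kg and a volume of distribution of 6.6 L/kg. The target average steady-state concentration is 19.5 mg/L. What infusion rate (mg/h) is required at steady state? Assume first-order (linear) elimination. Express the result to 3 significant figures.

CL = 14 mL/min/kg × 90 kg = 1260 mL/min = 1260 × 60/1000 = 75.60 L/h
Infusion rate = CL · Css = 75.60 L/h × 19.5 mg/L = 1474 mg/h

1470 mg/h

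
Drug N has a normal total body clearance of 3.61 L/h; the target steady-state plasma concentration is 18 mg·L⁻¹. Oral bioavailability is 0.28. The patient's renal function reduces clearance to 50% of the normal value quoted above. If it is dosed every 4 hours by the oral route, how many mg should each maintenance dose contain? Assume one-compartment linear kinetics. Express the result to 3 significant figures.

464 mg

Patient clearance = 0.5 × 3.610 = 1.805 L/h
D = CL × Css × τ / F = 1.805 × 18 × 4 / 0.28 = 464.1 mg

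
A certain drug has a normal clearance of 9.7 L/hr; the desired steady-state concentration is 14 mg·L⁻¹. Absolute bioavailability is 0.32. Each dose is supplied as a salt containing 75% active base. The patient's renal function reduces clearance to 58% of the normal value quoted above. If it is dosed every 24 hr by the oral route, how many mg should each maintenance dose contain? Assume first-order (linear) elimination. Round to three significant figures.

Patient clearance = 0.58 × 9.700 = 5.626 L/h
D = CL × Css × τ / F / S = 5.626 × 14 × 24 / 0.32 / 0.75 = 7876 mg

7880 mg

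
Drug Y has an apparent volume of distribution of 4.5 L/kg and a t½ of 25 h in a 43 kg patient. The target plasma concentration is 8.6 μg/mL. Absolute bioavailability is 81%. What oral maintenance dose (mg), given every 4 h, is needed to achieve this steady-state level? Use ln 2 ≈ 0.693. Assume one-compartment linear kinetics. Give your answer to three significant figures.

Vd = 4.5 L/kg × 43 kg = 193.5 L
CL = 0.693 × Vd / t½ = 0.693 × 193.5 / 25 = 5.364 L/h
D = CL × Css × τ / F = 5.364 × 8.6 × 4 / 0.81 = 227.8 mg

228 mg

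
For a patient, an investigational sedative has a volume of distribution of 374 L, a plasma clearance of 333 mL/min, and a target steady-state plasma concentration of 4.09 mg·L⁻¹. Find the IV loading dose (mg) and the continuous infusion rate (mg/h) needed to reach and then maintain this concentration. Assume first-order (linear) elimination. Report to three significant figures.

(a) 1530 mg; (b) 81.7 mg/h

Loading dose = Vd × C = 374.0 × 4.09 = 1530 mg
CL = 333 mL/min × 60/1000 = 19.98 L/h
Maintenance infusion rate = CL × Css = 19.98 × 4.09 = 81.72 mg/h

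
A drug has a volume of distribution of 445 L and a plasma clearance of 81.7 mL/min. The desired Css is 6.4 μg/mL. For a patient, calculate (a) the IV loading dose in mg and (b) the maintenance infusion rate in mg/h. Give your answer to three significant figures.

Loading dose = Vd × C = 445.0 × 6.4 = 2848 mg
Convert clearance: 81.7 mL/min × 60 min/h ÷ 1000 mL/L = 4.902 L/h
Infusion rate = 4.902 L/h × 6.4 mg/L = 31.37 mg/h

(a) 2850 mg; (b) 31.4 mg/h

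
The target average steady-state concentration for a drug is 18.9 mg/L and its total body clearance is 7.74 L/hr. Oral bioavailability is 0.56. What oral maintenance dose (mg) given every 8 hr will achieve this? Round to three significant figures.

D = CL × Css × τ / F = 7.740 × 18.9 × 8 / 0.56 = 2090 mg

2090 mg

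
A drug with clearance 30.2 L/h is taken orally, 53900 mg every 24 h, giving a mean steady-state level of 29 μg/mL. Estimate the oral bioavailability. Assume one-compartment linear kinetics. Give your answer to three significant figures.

F·D/τ = CL·Css at steady state → F = CL·Css·τ / D.
F = 30.2 × 29 × 24 / 53900 = 0.390

0.390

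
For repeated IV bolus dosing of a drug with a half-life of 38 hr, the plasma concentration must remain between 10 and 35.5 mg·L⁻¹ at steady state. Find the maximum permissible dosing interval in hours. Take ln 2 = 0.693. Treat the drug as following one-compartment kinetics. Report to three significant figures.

69.5 h

k = 0.693 / t½ = 0.693 / 38 = 0.01824 h⁻¹
Between IV bolus doses, concentration decays as C = C₀·e^(−kτ), so C_peak/C_trough = e^(kτ).
τ_max = ln(C_peak/C_trough) / k = ln(35.5/10) / 0.01824 = 1.267 / 0.01824 = 69.46 h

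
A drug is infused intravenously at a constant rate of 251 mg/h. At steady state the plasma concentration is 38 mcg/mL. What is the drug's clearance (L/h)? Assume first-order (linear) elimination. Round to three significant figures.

At steady state, infusion rate = CL × Css, so CL = rate / Css.
CL = 251 / 38 = 6.605 L/h

6.61 L/h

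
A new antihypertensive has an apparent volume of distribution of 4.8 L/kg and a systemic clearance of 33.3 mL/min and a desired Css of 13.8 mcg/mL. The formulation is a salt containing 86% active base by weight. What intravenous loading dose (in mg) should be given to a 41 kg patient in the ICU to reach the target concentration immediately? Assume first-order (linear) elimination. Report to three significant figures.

Vd = 4.8 L/kg × 41 kg = 196.8 L
LD = Vd × C / S = 196.8 × 13.80 / 0.86 = 3158 mg

3160 mg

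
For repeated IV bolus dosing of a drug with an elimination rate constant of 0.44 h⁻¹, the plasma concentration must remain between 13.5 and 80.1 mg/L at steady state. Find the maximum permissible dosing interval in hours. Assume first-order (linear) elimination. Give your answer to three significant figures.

Between IV bolus doses, concentration decays as C = C₀·e^(−kτ), so C_peak/C_trough = e^(kτ).
τ_max = ln(C_peak/C_trough) / k = ln(80.1/13.5) / 0.4400 = 1.781 / 0.4400 = 4.048 h

4.05 h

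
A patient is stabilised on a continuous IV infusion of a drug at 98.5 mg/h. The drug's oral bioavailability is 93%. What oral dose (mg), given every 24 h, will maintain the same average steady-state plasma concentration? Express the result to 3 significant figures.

To maintain the same Css, the systemic dosing rate must be unchanged: F·D/τ = infusion rate.
D = rate × τ / F = 98.5 × 24 / 0.93 = 2542 mg

2540 mg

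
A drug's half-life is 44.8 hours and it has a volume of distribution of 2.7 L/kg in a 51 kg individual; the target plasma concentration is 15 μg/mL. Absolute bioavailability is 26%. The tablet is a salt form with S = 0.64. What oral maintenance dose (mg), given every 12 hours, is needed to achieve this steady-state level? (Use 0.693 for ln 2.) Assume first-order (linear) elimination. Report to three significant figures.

2300 mg

Vd(total) = 51 kg × 2.7 L/kg = 137.7 L
CL = 0.693 × Vd / t½ = 0.693 × 137.7 / 44.8 = 2.130 L/h
D = CL × Css × τ / F / S = 2.130 × 15 × 12 / 0.26 / 0.64 = 2304 mg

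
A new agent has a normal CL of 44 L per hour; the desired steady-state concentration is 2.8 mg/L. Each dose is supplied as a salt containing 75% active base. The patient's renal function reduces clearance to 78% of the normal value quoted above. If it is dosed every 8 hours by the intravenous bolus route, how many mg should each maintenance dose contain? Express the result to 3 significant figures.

1030 mg

Patient clearance = 0.78 × 44.00 = 34.32 L/h
At steady state, dose per interval replaces the amount cleared in that interval: S·D/τ = CL·Css.
D = CL × Css × τ / S = 34.32 × 2.8 × 8 / 0.75 = 1025 mg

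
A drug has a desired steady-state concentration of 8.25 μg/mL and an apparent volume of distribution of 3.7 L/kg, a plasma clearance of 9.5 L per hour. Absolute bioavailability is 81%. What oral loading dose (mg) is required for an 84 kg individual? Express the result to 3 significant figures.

3170 mg

Vd(total) = 84 kg × 3.7 L/kg = 310.8 L
LD = Vd × C / F = 310.8 × 8.250 / 0.81 = 3166 mg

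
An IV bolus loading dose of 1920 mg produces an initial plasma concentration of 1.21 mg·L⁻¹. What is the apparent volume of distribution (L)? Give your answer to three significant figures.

1590 L

Immediately after an IV bolus, C₀ = Dose / Vd, so Vd = Dose / C₀.
Vd = 1920 / 1.21 = 1587 L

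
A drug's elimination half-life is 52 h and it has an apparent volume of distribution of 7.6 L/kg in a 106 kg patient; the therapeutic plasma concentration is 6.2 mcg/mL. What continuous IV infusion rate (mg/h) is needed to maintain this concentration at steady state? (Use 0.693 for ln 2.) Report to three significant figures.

Total Vd = 7.6 × 106 = 805.6 L
CL = ln 2 · Vd / t½ = 0.693 × 805.6 / 52 = 10.74 L/h
Infusion rate = CL × Css = 10.74 × 6.2 = 66.59 mg/h

66.6 mg/h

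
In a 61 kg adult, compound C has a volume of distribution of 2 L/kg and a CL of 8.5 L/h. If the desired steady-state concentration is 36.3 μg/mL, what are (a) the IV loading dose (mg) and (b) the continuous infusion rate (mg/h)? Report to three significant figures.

(a) 4430 mg; (b) 309 mg/h

Vd(total) = 61 kg × 2 L/kg = 122.0 L
Loading dose = Vd × C = 122.0 × 36.3 = 4429 mg
Maintenance infusion rate = CL × Css = 8.500 × 36.3 = 308.6 mg/h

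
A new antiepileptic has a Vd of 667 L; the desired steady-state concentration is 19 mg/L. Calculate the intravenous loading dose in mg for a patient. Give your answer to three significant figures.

LD = Vd × C = 667.0 × 19.00 = 12670 mg

12700 mg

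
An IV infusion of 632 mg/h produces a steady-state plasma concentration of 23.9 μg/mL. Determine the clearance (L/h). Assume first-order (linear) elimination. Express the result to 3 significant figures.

26.4 L/h

At steady state, infusion rate = CL × Css, so CL = rate / Css.
CL = 632 / 23.9 = 26.44 L/h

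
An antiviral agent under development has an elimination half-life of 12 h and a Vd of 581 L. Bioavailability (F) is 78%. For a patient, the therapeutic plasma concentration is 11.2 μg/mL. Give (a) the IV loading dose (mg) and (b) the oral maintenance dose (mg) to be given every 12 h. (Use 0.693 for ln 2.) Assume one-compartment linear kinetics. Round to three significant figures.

LD = Vd × C = 581.0 × 11.2 = 6507 mg
CL = 0.693 × Vd / t½ = 0.693 × 581.0 / 12 = 33.55 L/h
D = CL × Css × τ / F = 33.55 × 11.2 × 12 / 0.78 = 5781 mg

(a) 6510 mg; (b) 5780 mg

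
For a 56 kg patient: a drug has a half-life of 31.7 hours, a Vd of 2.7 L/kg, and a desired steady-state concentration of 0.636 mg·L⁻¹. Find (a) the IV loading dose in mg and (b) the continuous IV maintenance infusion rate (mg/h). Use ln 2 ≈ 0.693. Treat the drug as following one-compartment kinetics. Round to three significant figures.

(a) 96.2 mg; (b) 2.10 mg/h

Total Vd = 2.7 × 56 = 151.2 L
LD = Vd × C = 151.2 × 0.636 = 96.16 mg
CL = 0.693 × Vd / t½ = 0.693 × 151.2 / 31.7 = 3.305 L/h
Infusion rate = CL × Css = 3.305 × 0.636 = 2.102 mg/h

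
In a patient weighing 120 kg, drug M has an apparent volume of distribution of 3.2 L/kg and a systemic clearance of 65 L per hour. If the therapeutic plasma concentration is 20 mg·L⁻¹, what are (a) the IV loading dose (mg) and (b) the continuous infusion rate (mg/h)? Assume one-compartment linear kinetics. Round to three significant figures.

Vd(total) = 120 kg × 3.2 L/kg = 384.0 L
Loading: fill Vd to C_target → 384.0 L × 20 mg/L = 7680 mg
Maintenance: replace elimination → rate = CL × Css = 65.00 × 20 = 1300 mg/h

(a) 7680 mg; (b) 1300 mg/h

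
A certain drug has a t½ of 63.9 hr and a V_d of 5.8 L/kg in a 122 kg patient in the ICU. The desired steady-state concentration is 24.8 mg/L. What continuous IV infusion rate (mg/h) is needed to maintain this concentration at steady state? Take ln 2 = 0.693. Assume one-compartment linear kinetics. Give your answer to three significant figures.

Vd(total) = 122 kg × 5.8 L/kg = 707.6 L
k = 0.693/63.9 = 0.01085 h⁻¹, so CL = k·Vd = 0.01085 × 707.6 = 7.677 L/h
Infusion rate = CL × Css = 7.677 × 24.8 = 190.4 mg/h

190 mg/h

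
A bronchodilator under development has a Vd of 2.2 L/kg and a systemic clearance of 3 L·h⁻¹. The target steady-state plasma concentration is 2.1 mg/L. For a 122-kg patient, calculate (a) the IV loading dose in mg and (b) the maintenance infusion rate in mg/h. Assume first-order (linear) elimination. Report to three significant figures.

(a) 564 mg; (b) 6.30 mg/h

Vd(total) = 122 kg × 2.2 L/kg = 268.4 L
Loading: fill Vd to C_target → 268.4 L × 2.1 mg/L = 563.6 mg
Maintenance: replace elimination → rate = CL × Css = 3.000 × 2.1 = 6.300 mg/h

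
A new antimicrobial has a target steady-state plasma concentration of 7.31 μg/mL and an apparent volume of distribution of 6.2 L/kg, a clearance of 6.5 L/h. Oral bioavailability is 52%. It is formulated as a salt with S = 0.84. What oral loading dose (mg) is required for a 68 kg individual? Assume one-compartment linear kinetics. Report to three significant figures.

7060 mg

Vd = 6.2 L/kg × 68 kg = 421.6 L
LD = Vd × C / F / S = 421.6 × 7.310 / 0.52 / 0.84 = 7056 mg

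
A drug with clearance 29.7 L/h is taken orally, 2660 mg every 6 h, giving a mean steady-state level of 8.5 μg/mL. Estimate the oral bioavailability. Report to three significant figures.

0.569

F·D/τ = CL·Css at steady state → F = CL·Css·τ / D.
F = 29.7 × 8.5 × 6 / 2660 = 0.569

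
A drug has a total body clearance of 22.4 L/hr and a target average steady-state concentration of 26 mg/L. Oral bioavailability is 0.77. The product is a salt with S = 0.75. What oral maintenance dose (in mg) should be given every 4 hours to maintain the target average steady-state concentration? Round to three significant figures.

4030 mg

D = CL × Css × τ / F / S = 22.40 × 26 × 4 / 0.77 / 0.75 = 4034 mg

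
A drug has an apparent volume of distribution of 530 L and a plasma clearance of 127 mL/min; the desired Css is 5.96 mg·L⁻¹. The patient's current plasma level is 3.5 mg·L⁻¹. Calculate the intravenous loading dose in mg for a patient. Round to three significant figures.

Concentration deficit ΔC = 5.96 − 3.5 = 2.460 mg/L
LD = Vd × ΔC = 530.0 × 2.460 = 1304 mg

1300 mg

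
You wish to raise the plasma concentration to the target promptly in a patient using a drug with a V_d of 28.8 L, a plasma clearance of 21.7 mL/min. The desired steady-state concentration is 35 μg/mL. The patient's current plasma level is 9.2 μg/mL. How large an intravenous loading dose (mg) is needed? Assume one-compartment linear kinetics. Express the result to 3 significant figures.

743 mg

The loading dose fills Vd to the target concentration.
Concentration deficit ΔC = 35 − 9.2 = 25.80 mg/L
LD = Vd × ΔC = 28.80 × 25.80 = 743.0 mg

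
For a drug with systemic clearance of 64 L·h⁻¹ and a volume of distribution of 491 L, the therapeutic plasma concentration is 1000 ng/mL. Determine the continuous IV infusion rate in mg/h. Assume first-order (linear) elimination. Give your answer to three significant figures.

C = 1000 ng/mL = 1.000 mg/L
Maintenance depends on clearance, not Vd — rate in must match rate out.
Rate = CL × Css = 64.00 × 1 = 64.00 mg/h

64.0 mg/h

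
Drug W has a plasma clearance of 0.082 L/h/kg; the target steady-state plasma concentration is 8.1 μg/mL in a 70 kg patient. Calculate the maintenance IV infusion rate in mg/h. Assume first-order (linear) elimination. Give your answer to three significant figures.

CL = 0.082 L/h/kg × 70 kg = 5.740 L/h
Rate = CL × Css = 5.740 × 8.1 = 46.49 mg/h

46.5 mg/h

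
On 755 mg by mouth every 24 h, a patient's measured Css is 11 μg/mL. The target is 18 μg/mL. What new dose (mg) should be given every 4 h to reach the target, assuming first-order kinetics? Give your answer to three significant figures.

206 mg

With linear kinetics, Css is proportional to dose rate (D/τ) at fixed clearance.
D₂ = D₁ × (Css,target / Css,current) × (τ₂/τ₁) = 755 × (18/11) × (4/24) = 205.9 mg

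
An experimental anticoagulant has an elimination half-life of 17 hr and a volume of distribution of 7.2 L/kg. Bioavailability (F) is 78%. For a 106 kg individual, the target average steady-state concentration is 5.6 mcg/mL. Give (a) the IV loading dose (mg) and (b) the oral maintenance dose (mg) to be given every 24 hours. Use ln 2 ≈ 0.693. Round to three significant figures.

(a) 4270 mg; (b) 5360 mg

Total Vd = 7.2 × 106 = 763.2 L
LD = Vd × C = 763.2 × 5.6 = 4274 mg
CL = 0.693 × Vd / t½ = 0.693 × 763.2 / 17 = 31.11 L/h
D = CL × Css × τ / F = 31.11 × 5.6 × 24 / 0.78 = 5360 mg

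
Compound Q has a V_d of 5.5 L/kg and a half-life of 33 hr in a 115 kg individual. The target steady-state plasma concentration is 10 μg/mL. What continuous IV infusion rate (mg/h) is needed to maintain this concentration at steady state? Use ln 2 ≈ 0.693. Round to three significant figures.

133 mg/h

Vd = 5.5 L/kg × 115 kg = 632.5 L
CL = ln 2 · Vd / t½ = 0.693 × 632.5 / 33 = 13.28 L/h
Infusion rate = CL × Css = 13.28 × 10 = 132.8 mg/h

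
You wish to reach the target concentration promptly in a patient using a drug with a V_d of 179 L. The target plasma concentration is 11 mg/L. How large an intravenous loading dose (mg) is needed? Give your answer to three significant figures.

The loading dose fills Vd to the target concentration.
LD = Vd × C = 179.0 × 11.00 = 1969 mg

1970 mg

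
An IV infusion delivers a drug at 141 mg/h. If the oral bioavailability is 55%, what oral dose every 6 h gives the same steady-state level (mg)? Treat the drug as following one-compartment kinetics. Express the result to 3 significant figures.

1540 mg

To maintain the same Css, the systemic dosing rate must be unchanged: F·D/τ = infusion rate.
D = rate × τ / F = 141 × 6 / 0.55 = 1538 mg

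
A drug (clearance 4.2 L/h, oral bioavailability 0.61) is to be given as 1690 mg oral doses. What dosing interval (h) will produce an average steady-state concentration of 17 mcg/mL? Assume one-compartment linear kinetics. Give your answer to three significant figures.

F·D/τ = CL·Css → τ = F·D / (CL·Css).
τ = 0.61 × 1690 / (4.2 × 17) = 14.44 h

14.4 h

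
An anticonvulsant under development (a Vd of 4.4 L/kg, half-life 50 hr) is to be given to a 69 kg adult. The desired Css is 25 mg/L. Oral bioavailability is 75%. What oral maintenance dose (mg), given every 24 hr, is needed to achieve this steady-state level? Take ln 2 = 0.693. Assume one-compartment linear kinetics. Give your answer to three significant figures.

Vd = 4.4 L/kg × 69 kg = 303.6 L
CL = 0.693 × Vd / t½ = 0.693 × 303.6 / 50 = 4.208 L/h
D = CL × Css × τ / F = 4.208 × 25 × 24 / 0.75 = 3366 mg

3370 mg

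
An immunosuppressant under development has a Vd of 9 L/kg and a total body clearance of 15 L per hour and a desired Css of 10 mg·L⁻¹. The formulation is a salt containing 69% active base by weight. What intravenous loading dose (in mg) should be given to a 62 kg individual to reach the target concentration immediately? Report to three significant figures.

8090 mg

Vd(total) = 62 kg × 9 L/kg = 558.0 L
LD = Vd × C / S = 558.0 × 10.00 / 0.69 = 8087 mg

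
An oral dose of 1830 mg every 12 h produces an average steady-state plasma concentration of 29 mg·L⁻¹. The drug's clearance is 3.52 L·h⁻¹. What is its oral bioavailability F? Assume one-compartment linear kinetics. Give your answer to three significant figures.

F·D/τ = CL·Css at steady state → F = CL·Css·τ / D.
F = 3.52 × 29 × 12 / 1830 = 0.669

0.669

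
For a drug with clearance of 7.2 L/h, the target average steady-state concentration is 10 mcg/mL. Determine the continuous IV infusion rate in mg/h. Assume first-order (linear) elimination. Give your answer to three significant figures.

Rate = CL × Css = 7.200 × 10 = 72.00 mg/h

72.0 mg/h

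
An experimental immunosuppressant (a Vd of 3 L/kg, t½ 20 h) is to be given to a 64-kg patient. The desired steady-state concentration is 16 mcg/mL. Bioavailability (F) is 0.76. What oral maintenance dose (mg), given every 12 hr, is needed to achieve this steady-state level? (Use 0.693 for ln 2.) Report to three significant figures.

Total Vd = 3 × 64 = 192.0 L
CL = 0.693 × Vd / t½ = 0.693 × 192.0 / 20 = 6.653 L/h
D = CL × Css × τ / F = 6.653 × 16 × 12 / 0.76 = 1681 mg

1680 mg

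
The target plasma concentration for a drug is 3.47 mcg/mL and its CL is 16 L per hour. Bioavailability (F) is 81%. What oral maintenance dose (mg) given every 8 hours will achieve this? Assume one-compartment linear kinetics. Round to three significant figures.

548 mg

D = CL × Css × τ / F = 16.00 × 3.47 × 8 / 0.81 = 548.3 mg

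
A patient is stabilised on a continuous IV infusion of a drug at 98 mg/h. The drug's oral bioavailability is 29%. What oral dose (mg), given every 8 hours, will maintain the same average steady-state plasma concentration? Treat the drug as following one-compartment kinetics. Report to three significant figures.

2700 mg

To maintain the same Css, the systemic dosing rate must be unchanged: F·D/τ = infusion rate.
D = rate × τ / F = 98 × 8 / 0.29 = 2703 mg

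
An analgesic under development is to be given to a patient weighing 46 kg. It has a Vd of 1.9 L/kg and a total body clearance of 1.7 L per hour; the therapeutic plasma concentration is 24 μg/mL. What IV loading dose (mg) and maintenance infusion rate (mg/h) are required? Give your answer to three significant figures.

Vd = 1.9 L/kg × 46 kg = 87.40 L
LD = Vd · C_target = 87.40 × 24 = 2098 mg
Maintenance: replace elimination → rate = CL × Css = 1.700 × 24 = 40.80 mg/h

(a) 2100 mg; (b) 40.8 mg/h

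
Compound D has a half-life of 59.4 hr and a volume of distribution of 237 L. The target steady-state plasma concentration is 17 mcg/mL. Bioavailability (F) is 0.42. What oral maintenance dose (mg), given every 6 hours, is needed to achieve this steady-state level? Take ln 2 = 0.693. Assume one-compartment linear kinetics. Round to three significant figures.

672 mg

k = 0.693/59.4 = 0.01167 h⁻¹, so CL = k·Vd = 0.01167 × 237.0 = 2.766 L/h
D = CL × Css × τ / F = 2.766 × 17 × 6 / 0.42 = 671.7 mg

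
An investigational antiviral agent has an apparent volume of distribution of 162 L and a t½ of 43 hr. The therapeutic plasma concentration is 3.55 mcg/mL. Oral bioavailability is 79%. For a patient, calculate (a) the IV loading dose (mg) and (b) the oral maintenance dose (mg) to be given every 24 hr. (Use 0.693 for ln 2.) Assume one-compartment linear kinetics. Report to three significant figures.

LD = Vd × C = 162.0 × 3.55 = 575.1 mg
CL = 0.693 × Vd / t½ = 0.693 × 162.0 / 43 = 2.611 L/h
D = CL × Css × τ / F = 2.611 × 3.55 × 24 / 0.79 = 281.6 mg

(a) 575 mg; (b) 282 mg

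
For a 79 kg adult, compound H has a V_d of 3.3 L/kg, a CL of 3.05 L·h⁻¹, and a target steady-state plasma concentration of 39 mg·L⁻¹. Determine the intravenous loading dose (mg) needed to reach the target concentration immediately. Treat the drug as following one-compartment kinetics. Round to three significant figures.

Vd = 3.3 L/kg × 79 kg = 260.7 L
LD = Vd × C = 260.7 × 39.00 = 10170 mg

10200 mg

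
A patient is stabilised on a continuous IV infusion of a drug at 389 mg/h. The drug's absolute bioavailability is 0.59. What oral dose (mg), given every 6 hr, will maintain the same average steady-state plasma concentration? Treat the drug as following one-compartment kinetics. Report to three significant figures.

3960 mg

To maintain the same Css, the systemic dosing rate must be unchanged: F·D/τ = infusion rate.
D = rate × τ / F = 389 × 6 / 0.59 = 3956 mg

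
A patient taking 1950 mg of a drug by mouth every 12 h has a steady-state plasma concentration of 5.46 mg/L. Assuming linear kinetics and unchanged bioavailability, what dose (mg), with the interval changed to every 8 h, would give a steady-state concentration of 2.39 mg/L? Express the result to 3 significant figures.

With linear kinetics, Css is proportional to dose rate (D/τ) at fixed clearance.
D₂ = D₁ × (Css,target / Css,current) × (τ₂/τ₁) = 1950 × (2.39/5.46) × (8/12) = 569.0 mg

569 mg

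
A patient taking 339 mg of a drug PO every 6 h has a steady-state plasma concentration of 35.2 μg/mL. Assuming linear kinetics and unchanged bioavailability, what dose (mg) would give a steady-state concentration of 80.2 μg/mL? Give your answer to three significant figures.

With linear kinetics, Css is proportional to dose rate (D/τ) at fixed clearance.
D₂ = D₁ × (Css,target / Css,current) = 339 × 80.2/35.2 = 772.4 mg

772 mg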